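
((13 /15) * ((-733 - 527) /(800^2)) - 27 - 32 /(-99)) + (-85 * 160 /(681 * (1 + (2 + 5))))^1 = -104903255129 /3595680000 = -29.17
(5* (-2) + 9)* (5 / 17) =-5 / 17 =-0.29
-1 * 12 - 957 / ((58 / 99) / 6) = -9813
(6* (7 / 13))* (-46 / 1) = -1932 / 13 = -148.62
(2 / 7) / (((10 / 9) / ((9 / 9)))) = 9 / 35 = 0.26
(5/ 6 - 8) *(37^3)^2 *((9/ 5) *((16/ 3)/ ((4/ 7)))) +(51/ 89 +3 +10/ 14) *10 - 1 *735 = -962265428945789/ 3115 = -308913460335.73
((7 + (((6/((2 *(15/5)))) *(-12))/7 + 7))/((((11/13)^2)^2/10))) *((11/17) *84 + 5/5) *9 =208019473740/1742279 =119395.04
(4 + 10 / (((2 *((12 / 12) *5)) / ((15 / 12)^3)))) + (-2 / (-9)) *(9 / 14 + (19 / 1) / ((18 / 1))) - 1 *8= -60581 / 36288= -1.67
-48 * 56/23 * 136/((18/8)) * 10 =-4874240/69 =-70641.16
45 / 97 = 0.46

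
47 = 47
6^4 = 1296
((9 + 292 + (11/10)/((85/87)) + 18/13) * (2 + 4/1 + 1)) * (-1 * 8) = -93906148/5525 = -16996.59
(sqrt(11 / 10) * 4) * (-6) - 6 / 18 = -12 * sqrt(110) / 5 - 1 / 3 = -25.50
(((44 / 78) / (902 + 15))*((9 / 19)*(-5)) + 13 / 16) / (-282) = -2939207 / 1021963488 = -0.00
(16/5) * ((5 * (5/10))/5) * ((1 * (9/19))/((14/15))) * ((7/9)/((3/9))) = 36/19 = 1.89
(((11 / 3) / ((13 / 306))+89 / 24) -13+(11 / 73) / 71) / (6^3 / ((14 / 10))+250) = 871820173 / 4576381680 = 0.19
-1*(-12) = 12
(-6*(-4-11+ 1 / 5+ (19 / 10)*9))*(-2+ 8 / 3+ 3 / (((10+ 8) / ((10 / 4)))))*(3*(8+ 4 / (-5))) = -8073 / 25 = -322.92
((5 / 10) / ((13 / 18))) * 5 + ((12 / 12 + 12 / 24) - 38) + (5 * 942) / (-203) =-296837 / 5278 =-56.24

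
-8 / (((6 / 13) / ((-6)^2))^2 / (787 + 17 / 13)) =-38368512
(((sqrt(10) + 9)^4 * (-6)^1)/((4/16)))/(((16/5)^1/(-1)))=24570 * sqrt(10) + 172815/2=164104.66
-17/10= -1.70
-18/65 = -0.28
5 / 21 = 0.24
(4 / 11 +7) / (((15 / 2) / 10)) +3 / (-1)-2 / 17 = 1253 / 187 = 6.70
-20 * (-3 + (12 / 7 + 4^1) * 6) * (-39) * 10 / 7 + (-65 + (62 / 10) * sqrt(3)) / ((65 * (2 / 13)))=31 * sqrt(3) / 50 + 3415763 / 98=34855.80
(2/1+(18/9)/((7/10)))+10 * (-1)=-36/7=-5.14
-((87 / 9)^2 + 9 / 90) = -8419 / 90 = -93.54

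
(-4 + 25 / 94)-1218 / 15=-39919 / 470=-84.93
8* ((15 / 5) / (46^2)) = 6 / 529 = 0.01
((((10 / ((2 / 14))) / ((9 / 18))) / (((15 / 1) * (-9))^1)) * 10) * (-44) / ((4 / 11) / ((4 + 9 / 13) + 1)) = 2507120 / 351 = 7142.79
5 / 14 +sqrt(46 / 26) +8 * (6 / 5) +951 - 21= sqrt(299) / 13 +65797 / 70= 941.29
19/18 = 1.06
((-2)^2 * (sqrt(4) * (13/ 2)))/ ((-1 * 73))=-52/ 73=-0.71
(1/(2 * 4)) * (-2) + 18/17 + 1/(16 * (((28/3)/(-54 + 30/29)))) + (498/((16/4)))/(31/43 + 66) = 91885475/39603676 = 2.32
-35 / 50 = -7 / 10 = -0.70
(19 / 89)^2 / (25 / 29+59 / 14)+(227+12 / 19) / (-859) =-68214304139 / 266443279101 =-0.26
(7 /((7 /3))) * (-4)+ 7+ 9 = 4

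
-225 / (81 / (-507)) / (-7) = -4225 / 21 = -201.19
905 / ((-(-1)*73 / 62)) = 56110 / 73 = 768.63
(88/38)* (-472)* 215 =-4465120/19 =-235006.32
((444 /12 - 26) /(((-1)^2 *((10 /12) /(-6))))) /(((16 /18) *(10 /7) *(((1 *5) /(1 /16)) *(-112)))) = 891 /128000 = 0.01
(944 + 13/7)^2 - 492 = 43813533/49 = 894153.73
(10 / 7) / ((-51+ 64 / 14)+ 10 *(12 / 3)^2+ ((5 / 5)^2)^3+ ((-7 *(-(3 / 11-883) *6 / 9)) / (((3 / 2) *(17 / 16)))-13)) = -16830 / 29253947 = -0.00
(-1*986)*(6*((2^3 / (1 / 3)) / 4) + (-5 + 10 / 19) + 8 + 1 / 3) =-2240192 / 57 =-39301.61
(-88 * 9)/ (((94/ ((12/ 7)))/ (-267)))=1268784/ 329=3856.49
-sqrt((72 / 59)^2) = -1.22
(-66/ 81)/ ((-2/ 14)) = 154/ 27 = 5.70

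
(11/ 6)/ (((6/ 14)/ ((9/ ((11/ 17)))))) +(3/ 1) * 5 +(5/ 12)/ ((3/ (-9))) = 293/ 4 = 73.25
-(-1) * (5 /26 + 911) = 23691 /26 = 911.19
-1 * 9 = -9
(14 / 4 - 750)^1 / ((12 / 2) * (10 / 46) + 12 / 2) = -34339 / 336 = -102.20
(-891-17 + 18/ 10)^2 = 20529961/ 25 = 821198.44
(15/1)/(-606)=-5/202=-0.02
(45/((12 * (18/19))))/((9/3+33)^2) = 0.00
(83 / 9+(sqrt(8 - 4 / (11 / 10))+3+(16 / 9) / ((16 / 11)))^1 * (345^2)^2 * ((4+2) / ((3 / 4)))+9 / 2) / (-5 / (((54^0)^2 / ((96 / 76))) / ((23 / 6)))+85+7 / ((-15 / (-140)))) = 25840517940000 * sqrt(33) / 79079+23379516232099 / 6162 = 5671285665.02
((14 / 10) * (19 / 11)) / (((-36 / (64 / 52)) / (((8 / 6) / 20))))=-532 / 96525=-0.01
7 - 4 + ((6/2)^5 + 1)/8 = 33.50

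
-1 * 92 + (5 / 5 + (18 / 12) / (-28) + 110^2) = 672501 / 56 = 12008.95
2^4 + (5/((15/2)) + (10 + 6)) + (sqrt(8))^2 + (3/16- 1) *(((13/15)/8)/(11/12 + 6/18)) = 32477/800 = 40.60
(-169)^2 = 28561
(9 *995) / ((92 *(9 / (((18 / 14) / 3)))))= 2985 / 644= 4.64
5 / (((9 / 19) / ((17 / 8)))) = 1615 / 72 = 22.43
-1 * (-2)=2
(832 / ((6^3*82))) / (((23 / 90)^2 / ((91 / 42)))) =33800 / 21689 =1.56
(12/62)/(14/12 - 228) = -36/42191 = -0.00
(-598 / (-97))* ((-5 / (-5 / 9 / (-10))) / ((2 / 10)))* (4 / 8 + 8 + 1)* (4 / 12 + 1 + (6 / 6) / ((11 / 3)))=-45163950 / 1067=-42327.98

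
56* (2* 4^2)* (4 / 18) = 3584 / 9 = 398.22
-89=-89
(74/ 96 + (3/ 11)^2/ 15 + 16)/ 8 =487169/ 232320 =2.10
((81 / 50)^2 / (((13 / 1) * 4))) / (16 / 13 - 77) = -6561 / 9850000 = -0.00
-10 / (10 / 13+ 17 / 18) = -2340 / 401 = -5.84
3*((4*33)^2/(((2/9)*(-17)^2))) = 235224/289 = 813.92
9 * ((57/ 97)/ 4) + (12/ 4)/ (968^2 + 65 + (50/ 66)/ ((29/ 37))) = 230028499611/ 173978249012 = 1.32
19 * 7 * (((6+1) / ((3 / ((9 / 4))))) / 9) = 931 / 12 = 77.58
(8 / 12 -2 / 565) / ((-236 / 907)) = -2.55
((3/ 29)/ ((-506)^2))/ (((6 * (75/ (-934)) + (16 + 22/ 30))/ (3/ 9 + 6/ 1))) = 133095/ 845281859048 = 0.00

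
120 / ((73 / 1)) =120 / 73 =1.64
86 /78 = 43 /39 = 1.10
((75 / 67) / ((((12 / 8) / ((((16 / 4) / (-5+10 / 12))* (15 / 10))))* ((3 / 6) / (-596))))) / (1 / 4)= 343296 / 67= 5123.82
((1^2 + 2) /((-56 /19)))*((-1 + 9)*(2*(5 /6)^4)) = -11875 /1512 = -7.85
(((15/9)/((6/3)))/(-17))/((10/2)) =-1/102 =-0.01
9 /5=1.80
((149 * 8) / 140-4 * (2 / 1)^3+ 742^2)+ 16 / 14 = 19268958 / 35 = 550541.66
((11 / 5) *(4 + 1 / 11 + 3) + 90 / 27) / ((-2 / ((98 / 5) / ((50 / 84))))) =-194824 / 625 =-311.72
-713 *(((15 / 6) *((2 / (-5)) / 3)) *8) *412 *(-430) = -1010520640 / 3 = -336840213.33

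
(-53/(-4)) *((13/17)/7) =689/476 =1.45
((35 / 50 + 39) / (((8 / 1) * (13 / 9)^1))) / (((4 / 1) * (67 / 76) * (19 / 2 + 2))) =67887 / 801320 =0.08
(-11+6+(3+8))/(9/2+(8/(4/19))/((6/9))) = 4/41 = 0.10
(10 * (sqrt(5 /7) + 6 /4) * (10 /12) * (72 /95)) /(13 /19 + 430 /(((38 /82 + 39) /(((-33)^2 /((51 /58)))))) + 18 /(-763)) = 179889240 * sqrt(35) /2690644584451 + 1888837020 /2690644584451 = 0.00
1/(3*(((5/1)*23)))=1/345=0.00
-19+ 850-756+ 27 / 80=6027 / 80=75.34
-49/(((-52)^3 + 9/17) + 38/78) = 4641/13317490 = 0.00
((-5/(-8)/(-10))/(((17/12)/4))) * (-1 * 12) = 36/17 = 2.12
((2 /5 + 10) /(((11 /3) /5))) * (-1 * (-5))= 780 /11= 70.91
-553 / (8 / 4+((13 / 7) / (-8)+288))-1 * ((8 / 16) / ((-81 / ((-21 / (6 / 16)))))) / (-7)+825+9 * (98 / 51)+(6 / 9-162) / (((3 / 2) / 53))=-4860.01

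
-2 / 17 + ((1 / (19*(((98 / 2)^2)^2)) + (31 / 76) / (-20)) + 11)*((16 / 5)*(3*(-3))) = -14725417448207 / 46550768075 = -316.33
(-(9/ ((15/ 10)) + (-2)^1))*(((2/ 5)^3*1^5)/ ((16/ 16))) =-32/ 125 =-0.26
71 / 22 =3.23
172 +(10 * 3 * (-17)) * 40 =-20228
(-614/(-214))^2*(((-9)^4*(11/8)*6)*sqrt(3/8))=20406133737*sqrt(6)/183184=272865.62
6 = 6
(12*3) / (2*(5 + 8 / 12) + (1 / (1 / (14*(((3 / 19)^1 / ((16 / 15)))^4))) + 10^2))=461198721024 / 1426385861477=0.32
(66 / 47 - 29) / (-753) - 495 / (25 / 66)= -231238309 / 176955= -1306.76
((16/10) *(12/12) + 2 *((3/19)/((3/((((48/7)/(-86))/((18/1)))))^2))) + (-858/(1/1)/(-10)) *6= 120007004326/232391565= 516.40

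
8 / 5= 1.60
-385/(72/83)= -31955/72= -443.82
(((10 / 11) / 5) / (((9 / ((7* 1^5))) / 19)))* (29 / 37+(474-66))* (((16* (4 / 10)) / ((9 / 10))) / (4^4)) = 182875 / 5994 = 30.51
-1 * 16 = -16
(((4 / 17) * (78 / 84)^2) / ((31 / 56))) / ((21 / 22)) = 29744 / 77469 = 0.38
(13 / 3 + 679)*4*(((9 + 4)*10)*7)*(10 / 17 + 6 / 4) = 264901000 / 51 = 5194137.25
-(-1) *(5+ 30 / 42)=40 / 7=5.71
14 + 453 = 467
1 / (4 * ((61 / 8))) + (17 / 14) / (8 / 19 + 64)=3175 / 61488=0.05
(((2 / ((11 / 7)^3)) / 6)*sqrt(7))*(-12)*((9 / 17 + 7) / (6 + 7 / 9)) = -3.03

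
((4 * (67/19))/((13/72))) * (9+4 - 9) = 77184/247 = 312.49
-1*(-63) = 63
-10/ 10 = -1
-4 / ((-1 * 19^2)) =4 / 361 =0.01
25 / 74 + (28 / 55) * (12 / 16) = 2929 / 4070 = 0.72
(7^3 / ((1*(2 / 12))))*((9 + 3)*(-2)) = -49392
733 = 733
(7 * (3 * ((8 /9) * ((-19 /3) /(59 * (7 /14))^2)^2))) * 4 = 0.00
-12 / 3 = -4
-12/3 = -4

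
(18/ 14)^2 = 81/ 49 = 1.65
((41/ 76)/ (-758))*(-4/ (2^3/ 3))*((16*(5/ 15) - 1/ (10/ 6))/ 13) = 0.00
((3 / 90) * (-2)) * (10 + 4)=-14 / 15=-0.93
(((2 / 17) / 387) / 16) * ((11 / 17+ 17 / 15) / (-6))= -227 / 40263480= -0.00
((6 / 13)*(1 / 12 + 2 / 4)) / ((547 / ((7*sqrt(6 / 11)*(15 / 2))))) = 735*sqrt(66) / 312884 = 0.02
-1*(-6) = 6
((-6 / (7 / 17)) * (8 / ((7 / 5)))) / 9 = -1360 / 147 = -9.25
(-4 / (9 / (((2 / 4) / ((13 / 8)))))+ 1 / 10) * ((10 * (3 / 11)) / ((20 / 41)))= -1763 / 8580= -0.21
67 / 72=0.93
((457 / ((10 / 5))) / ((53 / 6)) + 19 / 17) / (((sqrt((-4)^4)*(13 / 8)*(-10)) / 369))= -4485933 / 117130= -38.30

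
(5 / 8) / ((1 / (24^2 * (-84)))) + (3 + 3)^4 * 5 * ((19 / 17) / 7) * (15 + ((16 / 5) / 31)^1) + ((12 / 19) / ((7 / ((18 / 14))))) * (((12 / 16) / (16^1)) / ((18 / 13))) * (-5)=-14613.89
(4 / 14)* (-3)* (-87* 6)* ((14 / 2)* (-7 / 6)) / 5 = -3654 / 5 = -730.80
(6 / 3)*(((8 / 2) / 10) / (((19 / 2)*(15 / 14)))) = 112 / 1425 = 0.08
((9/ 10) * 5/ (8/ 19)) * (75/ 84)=4275/ 448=9.54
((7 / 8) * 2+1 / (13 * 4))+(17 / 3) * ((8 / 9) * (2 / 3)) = 5399 / 1053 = 5.13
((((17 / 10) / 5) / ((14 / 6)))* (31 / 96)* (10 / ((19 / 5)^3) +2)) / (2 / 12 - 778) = -2958051 / 22407667100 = -0.00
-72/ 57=-24/ 19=-1.26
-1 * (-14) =14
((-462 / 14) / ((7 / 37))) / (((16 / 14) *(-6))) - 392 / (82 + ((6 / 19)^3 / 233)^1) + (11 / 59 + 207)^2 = 156731721254814553 / 3649432222960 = 42946.88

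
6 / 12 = 1 / 2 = 0.50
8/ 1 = 8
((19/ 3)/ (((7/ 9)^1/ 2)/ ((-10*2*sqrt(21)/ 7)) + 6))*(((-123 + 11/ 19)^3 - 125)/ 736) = -305819372229300/ 116212582471 - 1321441731855*sqrt(21)/ 464850329884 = -2644.58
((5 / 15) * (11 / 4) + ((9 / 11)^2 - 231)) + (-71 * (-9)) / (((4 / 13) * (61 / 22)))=46020053 / 88572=519.58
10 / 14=5 / 7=0.71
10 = 10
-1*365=-365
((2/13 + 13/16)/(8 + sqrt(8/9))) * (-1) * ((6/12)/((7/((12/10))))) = -5427/516880 + 1809 * sqrt(2)/2067520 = -0.01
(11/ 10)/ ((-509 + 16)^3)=-11/ 1198231570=-0.00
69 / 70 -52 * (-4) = 14629 / 70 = 208.99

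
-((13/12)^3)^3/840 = -0.00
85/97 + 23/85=9456/8245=1.15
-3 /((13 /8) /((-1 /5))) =24 /65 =0.37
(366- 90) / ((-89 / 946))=-261096 / 89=-2933.66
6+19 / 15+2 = 139 / 15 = 9.27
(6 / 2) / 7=3 / 7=0.43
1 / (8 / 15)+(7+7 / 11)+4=1189 / 88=13.51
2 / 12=1 / 6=0.17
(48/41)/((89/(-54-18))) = -3456/3649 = -0.95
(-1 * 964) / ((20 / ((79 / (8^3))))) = -19039 / 2560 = -7.44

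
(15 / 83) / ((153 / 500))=2500 / 4233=0.59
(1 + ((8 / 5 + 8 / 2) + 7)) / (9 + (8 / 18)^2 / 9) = 1.51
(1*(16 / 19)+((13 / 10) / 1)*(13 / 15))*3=5611 / 950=5.91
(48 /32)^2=9 /4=2.25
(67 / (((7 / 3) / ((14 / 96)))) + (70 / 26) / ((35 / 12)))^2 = 1129969 / 43264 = 26.12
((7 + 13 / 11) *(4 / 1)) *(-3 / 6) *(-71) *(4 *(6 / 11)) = 306720 / 121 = 2534.88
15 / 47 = 0.32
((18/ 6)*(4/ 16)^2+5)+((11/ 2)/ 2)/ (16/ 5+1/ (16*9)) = 223327/ 36944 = 6.05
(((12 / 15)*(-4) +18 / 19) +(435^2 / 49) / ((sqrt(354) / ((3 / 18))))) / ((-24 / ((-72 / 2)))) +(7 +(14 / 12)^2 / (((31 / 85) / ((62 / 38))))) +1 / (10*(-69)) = 763693 / 78660 +63075*sqrt(354) / 23128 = 61.02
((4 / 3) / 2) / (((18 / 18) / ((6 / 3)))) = 1.33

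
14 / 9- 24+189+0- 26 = 1265 / 9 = 140.56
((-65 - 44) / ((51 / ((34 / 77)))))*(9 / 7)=-1.21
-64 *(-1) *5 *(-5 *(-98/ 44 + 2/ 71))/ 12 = 229000/ 781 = 293.21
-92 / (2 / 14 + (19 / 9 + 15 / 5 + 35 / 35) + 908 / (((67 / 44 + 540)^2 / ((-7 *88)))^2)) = -934062292869929992818 / 63536286737832094229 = -14.70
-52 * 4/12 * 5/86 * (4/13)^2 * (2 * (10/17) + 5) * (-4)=22400/9503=2.36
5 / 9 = 0.56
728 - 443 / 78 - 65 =51271 / 78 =657.32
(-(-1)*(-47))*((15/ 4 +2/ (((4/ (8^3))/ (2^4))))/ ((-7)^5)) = 770753/ 67228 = 11.46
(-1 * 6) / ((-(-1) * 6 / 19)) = -19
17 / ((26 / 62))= 527 / 13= 40.54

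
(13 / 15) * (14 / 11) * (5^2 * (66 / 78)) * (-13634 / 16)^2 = 1626502115 / 96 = 16942730.36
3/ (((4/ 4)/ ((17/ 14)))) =51/ 14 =3.64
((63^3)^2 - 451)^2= 3909188272082629090564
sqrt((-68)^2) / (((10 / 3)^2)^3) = 12393 / 250000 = 0.05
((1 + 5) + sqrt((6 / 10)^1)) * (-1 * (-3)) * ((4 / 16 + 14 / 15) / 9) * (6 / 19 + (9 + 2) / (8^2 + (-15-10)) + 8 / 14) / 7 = 86123 * sqrt(15) / 6535620 + 86123 / 217854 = 0.45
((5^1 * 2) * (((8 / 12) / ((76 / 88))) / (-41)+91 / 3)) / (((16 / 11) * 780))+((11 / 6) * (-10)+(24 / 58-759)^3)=-3450163095247373501 / 7903596896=-436530751.84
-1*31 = -31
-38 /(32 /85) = -1615 /16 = -100.94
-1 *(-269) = 269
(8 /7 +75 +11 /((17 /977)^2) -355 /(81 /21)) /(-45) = -396719527 /491589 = -807.01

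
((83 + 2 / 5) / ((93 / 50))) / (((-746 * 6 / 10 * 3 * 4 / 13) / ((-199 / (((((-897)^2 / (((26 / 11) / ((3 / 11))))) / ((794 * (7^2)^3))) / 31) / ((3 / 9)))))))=32298818215825 / 143844093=224540.46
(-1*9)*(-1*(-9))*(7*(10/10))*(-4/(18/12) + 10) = -4158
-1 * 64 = -64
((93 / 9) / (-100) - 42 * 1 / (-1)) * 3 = 12569 / 100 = 125.69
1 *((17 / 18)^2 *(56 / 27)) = 4046 / 2187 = 1.85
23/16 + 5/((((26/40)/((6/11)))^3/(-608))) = -83982663239/46787312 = -1794.99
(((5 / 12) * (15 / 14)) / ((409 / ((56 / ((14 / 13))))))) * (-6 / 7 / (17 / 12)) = -11700 / 340697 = -0.03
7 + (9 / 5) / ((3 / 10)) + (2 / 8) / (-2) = 12.88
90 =90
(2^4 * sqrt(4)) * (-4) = -128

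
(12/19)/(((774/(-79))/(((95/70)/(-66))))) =79/59598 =0.00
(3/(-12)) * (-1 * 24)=6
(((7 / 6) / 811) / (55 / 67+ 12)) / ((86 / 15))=2345 / 119823628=0.00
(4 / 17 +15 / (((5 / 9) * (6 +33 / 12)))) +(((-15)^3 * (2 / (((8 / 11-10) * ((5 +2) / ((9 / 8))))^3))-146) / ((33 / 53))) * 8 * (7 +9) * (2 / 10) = -26684226381733 / 4448819760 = -5998.05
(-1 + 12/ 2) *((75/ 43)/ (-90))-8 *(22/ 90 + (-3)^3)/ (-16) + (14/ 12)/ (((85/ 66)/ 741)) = 43275619/ 65790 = 657.78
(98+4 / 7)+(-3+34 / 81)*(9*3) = 607 / 21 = 28.90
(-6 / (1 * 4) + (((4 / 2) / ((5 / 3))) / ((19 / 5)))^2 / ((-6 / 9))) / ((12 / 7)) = -2779 / 2888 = -0.96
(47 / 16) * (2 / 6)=47 / 48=0.98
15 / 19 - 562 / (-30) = 5564 / 285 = 19.52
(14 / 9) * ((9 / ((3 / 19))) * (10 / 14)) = 190 / 3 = 63.33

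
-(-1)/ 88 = 1/ 88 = 0.01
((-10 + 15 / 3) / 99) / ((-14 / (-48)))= -40 / 231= -0.17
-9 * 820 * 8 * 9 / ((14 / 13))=-3453840 / 7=-493405.71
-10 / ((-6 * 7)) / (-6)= -5 / 126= -0.04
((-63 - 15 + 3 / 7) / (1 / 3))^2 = 2653641 / 49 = 54155.94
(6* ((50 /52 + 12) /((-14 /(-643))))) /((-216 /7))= -216691 /1872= -115.75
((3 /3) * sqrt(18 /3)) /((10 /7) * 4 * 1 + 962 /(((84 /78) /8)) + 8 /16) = 2 * sqrt(6) /14305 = 0.00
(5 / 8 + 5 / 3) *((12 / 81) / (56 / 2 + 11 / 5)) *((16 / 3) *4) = 8800 / 36693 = 0.24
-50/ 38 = -25/ 19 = -1.32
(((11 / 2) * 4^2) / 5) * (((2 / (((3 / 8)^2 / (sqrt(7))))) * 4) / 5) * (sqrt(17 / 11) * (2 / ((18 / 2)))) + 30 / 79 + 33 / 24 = 1109 / 632 + 8192 * sqrt(1309) / 2025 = 148.12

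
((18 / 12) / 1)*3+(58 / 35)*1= 431 / 70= 6.16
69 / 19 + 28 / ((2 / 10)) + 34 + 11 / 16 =54209 / 304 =178.32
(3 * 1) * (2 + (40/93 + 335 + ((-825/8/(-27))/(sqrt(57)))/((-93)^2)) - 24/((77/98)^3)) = 275 * sqrt(57)/11831832 + 35643503/41261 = 863.85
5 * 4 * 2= 40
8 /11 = 0.73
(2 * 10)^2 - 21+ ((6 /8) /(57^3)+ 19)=98275753 /246924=398.00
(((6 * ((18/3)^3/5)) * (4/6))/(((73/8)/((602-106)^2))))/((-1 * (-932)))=425115648/85045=4998.71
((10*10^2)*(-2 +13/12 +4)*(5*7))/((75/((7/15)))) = 18130/27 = 671.48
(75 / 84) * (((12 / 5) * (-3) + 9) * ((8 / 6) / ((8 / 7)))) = 15 / 8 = 1.88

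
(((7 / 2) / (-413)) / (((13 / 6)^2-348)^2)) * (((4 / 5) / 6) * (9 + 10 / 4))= -0.00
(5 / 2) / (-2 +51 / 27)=-45 / 2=-22.50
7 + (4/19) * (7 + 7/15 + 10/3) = 881/95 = 9.27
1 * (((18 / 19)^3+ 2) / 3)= 0.95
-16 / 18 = -8 / 9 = -0.89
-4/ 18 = -0.22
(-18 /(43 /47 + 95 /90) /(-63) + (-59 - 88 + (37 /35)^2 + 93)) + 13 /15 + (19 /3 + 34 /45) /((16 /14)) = -6714539369 /147029400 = -45.67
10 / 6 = 5 / 3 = 1.67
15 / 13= 1.15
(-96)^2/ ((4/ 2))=4608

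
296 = 296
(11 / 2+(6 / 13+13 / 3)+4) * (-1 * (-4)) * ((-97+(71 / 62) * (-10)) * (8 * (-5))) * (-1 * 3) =-299890400 / 403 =-744144.91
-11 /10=-1.10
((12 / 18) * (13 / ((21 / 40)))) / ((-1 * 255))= -208 / 3213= -0.06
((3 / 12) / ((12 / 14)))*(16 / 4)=7 / 6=1.17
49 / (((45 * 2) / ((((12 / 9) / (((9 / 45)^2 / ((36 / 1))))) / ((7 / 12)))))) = 1120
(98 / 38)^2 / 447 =2401 / 161367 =0.01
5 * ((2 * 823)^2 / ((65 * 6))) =1354658 / 39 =34734.82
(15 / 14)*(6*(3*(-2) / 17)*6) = -1620 / 119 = -13.61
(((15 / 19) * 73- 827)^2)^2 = 45661674115733776 / 130321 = 350378481716.18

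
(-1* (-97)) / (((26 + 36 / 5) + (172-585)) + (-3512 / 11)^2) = 58685 / 61440941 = 0.00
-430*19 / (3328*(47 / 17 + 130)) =-69445 / 3755648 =-0.02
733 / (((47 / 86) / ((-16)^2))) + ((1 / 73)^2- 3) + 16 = 86001208578 / 250463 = 343368.92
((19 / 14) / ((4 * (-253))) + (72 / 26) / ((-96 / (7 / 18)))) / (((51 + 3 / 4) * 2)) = -13879 / 114378264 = -0.00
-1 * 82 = -82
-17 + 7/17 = -282/17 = -16.59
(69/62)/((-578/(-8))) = 138/8959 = 0.02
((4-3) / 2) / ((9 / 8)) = 4 / 9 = 0.44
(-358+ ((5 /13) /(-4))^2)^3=-907058909646296343 /19770609664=-45879157.25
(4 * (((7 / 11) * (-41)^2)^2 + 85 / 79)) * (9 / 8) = 5149428.81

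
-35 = -35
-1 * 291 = -291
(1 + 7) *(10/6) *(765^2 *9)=70227000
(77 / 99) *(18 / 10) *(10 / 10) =7 / 5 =1.40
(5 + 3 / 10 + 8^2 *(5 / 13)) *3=11667 / 130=89.75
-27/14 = -1.93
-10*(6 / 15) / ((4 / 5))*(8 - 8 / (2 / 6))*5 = 400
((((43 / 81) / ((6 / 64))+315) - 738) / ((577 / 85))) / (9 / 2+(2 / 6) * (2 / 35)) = -46415950 / 3411801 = -13.60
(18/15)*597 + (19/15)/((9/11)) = 717.95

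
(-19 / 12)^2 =361 / 144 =2.51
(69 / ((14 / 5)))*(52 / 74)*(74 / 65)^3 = 755688 / 29575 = 25.55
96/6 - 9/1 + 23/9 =86/9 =9.56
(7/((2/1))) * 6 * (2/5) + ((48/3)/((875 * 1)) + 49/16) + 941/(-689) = 97569659/9646000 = 10.12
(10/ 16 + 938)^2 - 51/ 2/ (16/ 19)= 56383143/ 64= 880986.61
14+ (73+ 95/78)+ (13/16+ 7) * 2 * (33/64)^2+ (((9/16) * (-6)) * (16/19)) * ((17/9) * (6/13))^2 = 28475816669/315654144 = 90.21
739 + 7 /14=1479 /2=739.50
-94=-94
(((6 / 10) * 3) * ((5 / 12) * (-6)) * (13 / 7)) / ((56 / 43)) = -5031 / 784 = -6.42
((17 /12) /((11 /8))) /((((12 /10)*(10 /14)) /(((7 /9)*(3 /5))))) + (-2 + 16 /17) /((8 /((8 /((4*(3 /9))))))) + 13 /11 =47897 /50490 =0.95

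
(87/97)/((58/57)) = 171/194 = 0.88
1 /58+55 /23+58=60.41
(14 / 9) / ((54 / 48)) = 1.38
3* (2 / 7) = 6 / 7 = 0.86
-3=-3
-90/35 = -18/7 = -2.57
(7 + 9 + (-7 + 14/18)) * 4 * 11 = 3872/9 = 430.22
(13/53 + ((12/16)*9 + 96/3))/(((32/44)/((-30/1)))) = -1364055/848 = -1608.56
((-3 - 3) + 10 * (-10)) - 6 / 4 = -215 / 2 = -107.50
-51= -51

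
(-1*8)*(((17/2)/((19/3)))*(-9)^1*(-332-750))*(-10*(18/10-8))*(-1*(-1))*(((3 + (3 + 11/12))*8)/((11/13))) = -88597570464/209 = -423911820.40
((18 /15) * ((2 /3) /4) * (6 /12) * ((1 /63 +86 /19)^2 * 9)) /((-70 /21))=-29560969 /5306700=-5.57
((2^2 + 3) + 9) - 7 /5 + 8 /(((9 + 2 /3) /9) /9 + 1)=3697 /170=21.75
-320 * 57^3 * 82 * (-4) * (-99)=-1924347870720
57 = 57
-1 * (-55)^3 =166375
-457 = -457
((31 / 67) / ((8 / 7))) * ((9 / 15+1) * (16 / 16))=217 / 335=0.65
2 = 2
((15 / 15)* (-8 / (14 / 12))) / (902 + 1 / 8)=-384 / 50519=-0.01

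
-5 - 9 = -14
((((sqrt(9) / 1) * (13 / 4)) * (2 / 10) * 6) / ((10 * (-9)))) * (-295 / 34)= 767 / 680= 1.13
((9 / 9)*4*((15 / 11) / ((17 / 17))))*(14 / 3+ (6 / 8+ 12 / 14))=2635 / 77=34.22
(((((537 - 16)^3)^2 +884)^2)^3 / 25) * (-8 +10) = 5119741407277606138547685222990133609159528567032208428622049930489526674703287693031762730001250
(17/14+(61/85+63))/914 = 77269/1087660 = 0.07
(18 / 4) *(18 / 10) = 81 / 10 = 8.10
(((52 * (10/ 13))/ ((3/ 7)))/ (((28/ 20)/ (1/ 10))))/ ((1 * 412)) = 5/ 309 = 0.02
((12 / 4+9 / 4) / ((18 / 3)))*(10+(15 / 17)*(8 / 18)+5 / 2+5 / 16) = 11.55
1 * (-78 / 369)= -26 / 123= -0.21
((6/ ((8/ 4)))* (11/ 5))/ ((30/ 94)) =517/ 25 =20.68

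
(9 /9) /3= 1 /3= 0.33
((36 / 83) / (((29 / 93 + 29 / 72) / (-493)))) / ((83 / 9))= -12293856 / 378895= -32.45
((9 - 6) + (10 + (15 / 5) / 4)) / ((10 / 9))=12.38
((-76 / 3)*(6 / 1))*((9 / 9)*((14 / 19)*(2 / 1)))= -224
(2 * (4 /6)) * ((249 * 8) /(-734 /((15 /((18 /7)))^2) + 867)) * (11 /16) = 2236850 /1035651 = 2.16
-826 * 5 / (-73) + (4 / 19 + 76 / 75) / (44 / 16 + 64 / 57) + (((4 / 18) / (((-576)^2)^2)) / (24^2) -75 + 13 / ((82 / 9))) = -16.68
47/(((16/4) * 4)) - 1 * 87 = -84.06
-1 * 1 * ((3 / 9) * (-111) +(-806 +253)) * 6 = 3540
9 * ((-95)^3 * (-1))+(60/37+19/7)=1998542248/259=7716379.34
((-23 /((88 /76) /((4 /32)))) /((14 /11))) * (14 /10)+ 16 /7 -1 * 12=-13939 /1120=-12.45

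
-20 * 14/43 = -280/43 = -6.51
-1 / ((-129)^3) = 1 / 2146689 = 0.00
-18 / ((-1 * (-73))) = -18 / 73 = -0.25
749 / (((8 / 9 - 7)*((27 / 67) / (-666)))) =11140626 / 55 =202556.84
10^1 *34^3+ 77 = 393117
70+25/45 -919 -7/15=-38201/45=-848.91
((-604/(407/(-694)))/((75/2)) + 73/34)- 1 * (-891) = 955456643/1037850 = 920.61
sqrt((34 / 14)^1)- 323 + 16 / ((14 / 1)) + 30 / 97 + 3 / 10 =-2181273 / 6790 + sqrt(119) / 7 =-319.69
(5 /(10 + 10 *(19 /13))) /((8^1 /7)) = 91 /512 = 0.18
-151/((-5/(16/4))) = 604/5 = 120.80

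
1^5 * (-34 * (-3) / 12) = 17 / 2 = 8.50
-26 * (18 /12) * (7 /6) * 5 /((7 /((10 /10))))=-65 /2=-32.50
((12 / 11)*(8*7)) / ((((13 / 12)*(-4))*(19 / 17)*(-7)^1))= 4896 / 2717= 1.80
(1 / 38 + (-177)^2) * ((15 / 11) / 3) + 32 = 5965891 / 418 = 14272.47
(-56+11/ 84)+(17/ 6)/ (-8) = -6297/ 112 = -56.22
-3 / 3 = -1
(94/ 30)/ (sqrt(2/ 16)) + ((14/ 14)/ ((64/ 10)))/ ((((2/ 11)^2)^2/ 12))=94 * sqrt(2)/ 15 + 219615/ 128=1724.60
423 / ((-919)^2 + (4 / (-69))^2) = 2013903 / 4020954937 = 0.00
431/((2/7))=3017/2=1508.50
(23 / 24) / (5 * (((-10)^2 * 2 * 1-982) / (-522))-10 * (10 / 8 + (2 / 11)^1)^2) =-242121 / 3287105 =-0.07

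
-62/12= -31/6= -5.17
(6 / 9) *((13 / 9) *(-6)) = -52 / 9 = -5.78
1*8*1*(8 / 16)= 4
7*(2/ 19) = 0.74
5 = 5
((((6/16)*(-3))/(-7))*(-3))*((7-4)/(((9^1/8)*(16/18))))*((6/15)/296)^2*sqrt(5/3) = -27*sqrt(15)/30665600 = -0.00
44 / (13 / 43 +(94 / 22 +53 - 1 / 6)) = 124872 / 162925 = 0.77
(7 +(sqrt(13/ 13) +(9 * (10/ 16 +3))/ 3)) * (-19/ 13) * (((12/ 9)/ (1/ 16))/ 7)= -22952/ 273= -84.07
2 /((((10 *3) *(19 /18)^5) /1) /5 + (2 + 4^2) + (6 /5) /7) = 22044960 /286957673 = 0.08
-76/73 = -1.04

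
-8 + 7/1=-1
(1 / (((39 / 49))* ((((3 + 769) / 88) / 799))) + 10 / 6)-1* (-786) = 2263363 / 2509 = 902.10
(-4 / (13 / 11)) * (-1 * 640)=28160 / 13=2166.15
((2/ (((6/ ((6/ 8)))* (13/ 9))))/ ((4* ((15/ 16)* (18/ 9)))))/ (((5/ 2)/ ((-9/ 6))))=-0.01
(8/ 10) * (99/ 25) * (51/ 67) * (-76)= -1534896/ 8375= -183.27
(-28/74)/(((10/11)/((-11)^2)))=-9317/185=-50.36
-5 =-5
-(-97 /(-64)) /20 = -97 /1280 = -0.08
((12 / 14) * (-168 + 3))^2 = 980100 / 49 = 20002.04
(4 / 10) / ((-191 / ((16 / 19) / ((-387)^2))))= -32 / 2717558505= -0.00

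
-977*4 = -3908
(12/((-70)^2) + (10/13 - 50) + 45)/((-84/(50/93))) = 33668/1244061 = 0.03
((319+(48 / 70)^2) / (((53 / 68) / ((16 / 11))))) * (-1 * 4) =-1703159552 / 714175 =-2384.79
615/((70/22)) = 1353/7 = 193.29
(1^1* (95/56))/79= 95/4424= 0.02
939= 939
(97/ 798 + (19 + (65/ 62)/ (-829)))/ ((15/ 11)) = 2156633083/ 153808515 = 14.02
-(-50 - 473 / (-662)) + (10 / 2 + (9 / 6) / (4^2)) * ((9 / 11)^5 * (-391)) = -1161601666895 / 1705852192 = -680.95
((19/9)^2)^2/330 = 130321/2165130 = 0.06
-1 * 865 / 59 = -865 / 59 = -14.66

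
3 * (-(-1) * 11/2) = 33/2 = 16.50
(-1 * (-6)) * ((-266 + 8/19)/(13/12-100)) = 363312/22553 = 16.11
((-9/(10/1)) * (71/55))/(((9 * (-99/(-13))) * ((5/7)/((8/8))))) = -6461/272250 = -0.02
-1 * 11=-11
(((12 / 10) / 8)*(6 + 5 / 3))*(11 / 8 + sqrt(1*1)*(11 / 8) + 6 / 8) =161 / 40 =4.02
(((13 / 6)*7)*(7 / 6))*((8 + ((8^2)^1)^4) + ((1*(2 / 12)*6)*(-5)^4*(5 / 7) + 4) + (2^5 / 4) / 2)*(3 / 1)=10687381159 / 12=890615096.58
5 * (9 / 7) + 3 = 66 / 7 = 9.43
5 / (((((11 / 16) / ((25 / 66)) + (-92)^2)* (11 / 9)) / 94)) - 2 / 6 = -0.29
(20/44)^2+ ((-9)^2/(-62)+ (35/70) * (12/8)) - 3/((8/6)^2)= -122273/60016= -2.04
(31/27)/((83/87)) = 899/747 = 1.20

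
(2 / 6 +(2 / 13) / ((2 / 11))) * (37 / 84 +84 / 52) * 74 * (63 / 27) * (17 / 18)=32478415 / 82134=395.43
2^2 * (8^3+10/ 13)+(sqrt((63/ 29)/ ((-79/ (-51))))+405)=3 * sqrt(817887)/ 2291+31929/ 13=2457.26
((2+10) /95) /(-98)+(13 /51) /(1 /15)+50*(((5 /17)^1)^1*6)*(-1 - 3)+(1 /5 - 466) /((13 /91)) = -285655108 /79135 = -3609.72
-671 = -671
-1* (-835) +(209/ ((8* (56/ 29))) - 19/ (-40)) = 1901769/ 2240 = 849.00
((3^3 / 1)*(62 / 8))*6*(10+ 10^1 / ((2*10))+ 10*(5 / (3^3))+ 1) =67053 / 4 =16763.25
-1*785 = -785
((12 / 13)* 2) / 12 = 2 / 13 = 0.15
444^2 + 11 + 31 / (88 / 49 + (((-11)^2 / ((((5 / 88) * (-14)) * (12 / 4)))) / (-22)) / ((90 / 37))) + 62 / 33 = 53670352312 / 272217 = 197160.18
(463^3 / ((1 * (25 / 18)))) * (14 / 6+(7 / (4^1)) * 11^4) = 91557476013549 / 50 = 1831149520270.98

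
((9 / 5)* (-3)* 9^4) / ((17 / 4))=-708588 / 85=-8336.33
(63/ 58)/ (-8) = -0.14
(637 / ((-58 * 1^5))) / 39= -49 / 174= -0.28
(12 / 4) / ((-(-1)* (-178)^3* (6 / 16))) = -1 / 704969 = -0.00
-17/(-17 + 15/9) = 51/46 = 1.11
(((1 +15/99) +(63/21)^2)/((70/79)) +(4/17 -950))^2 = 54309102819841/61685316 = 880421.90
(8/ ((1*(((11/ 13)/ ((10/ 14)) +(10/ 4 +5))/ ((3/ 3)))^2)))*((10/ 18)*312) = 18.39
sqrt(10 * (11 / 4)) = sqrt(110) / 2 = 5.24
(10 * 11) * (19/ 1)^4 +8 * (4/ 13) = 14335312.46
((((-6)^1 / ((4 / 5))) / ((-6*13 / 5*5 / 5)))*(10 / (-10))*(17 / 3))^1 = -425 / 156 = -2.72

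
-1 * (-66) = 66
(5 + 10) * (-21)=-315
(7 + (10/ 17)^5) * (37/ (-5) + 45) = 1887331812/ 7099285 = 265.85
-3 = -3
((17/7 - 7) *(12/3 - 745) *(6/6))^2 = 562258944/49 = 11474672.33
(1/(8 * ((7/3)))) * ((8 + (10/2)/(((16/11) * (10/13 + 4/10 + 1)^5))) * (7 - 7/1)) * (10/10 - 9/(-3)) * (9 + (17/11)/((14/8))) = 0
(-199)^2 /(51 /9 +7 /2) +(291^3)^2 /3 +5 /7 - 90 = 77928695922761462 /385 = 202412197201977.82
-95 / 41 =-2.32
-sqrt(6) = -2.45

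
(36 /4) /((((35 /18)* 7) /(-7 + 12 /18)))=-1026 /245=-4.19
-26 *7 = -182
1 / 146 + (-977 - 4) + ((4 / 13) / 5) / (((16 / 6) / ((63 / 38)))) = -353751953 / 360620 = -980.95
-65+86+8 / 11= 239 / 11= 21.73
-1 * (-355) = 355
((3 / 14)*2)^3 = 27 / 343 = 0.08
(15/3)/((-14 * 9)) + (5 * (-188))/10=-11849/126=-94.04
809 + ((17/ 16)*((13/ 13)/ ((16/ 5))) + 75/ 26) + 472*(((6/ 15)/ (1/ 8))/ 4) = 19798549/ 16640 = 1189.82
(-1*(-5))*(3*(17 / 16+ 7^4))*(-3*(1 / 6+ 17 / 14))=-16718355 / 112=-149271.03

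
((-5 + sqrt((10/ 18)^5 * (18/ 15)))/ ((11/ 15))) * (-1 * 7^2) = 3675/ 11 -6125 * sqrt(6)/ 891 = 317.25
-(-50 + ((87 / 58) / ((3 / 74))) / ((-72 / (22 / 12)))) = 22007 / 432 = 50.94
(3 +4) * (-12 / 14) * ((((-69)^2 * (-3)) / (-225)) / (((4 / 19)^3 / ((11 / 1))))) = -449015.86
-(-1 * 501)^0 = -1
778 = 778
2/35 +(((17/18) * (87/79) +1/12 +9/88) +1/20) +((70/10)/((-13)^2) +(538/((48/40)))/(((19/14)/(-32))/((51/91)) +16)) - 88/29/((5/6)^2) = 7797044483906649/309915804398200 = 25.16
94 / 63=1.49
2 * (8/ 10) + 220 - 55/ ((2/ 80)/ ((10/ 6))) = -51676/ 15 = -3445.07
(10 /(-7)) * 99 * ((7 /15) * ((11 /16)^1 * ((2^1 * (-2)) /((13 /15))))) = 5445 /26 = 209.42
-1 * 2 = -2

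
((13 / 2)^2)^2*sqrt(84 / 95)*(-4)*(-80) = 228488*sqrt(1995) / 19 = 537132.27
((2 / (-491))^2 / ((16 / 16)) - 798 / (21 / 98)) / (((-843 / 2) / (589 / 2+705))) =598224498120 / 67743761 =8830.70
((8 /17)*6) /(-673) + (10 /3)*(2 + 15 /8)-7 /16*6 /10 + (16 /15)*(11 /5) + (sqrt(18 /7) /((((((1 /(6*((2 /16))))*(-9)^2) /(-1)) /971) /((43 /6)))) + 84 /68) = 222851441 /13729200-41753*sqrt(14) /1512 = -87.09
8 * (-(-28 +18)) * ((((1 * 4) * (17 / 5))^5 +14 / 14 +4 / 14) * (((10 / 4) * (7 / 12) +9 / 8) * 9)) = 3786053473572 / 4375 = 865383651.10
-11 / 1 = -11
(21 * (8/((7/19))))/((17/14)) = 6384/17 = 375.53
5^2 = 25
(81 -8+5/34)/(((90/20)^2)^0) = 2487/34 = 73.15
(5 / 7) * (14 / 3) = 10 / 3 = 3.33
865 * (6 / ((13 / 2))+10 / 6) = 87365 / 39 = 2240.13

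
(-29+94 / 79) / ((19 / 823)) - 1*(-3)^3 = -1767604 / 1501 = -1177.62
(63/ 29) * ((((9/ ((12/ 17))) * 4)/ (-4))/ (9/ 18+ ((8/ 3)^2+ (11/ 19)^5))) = -71601354783/ 19843219898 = -3.61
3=3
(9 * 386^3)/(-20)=-129403026/5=-25880605.20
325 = 325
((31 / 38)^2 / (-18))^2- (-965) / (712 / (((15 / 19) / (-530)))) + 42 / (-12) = -11155632460871 / 3186730029888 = -3.50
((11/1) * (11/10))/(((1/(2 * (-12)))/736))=-1068672/5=-213734.40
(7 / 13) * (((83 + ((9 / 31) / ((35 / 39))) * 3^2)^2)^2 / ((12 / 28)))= 75496110777449241616 / 1103030394375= 68444270.59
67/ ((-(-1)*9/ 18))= 134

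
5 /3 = 1.67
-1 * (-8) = 8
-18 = -18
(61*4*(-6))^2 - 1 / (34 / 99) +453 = 72887367 / 34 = 2143746.09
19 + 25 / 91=19.27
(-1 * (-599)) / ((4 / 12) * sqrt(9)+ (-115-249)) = -599 / 363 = -1.65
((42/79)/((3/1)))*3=42/79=0.53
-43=-43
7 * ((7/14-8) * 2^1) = -105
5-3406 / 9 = -3361 / 9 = -373.44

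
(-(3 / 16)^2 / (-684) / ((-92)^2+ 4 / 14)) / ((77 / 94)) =47 / 6340224000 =0.00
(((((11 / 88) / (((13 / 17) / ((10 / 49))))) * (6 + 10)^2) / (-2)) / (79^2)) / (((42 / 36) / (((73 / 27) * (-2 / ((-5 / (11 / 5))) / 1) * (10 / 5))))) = -3494656 / 1252287855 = -0.00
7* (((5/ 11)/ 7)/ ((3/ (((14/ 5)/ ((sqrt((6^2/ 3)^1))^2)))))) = 7/ 198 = 0.04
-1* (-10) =10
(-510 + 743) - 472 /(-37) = 9093 /37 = 245.76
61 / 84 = 0.73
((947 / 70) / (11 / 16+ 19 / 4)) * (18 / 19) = 2.36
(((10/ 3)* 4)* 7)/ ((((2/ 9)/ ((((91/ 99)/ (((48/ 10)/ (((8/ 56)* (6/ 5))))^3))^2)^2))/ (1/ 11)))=142805/ 1216629642327610097664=0.00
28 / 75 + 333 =25003 / 75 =333.37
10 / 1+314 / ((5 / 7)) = 449.60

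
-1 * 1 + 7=6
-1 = -1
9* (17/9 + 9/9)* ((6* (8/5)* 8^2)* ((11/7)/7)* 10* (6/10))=21516.54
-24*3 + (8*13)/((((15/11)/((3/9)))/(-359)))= -413936/45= -9198.58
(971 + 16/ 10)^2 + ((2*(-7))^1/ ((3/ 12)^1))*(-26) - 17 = 23684744/ 25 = 947389.76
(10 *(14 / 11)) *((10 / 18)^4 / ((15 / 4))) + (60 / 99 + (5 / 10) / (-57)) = 7574189 / 8227494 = 0.92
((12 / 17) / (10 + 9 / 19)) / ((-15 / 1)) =-76 / 16915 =-0.00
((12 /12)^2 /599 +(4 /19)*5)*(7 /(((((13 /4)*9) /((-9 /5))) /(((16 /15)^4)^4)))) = -476737653840949651963904 /373775277481842041015625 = -1.28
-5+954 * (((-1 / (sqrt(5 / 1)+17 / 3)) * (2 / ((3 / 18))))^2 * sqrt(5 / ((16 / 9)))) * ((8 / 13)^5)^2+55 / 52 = -135036823477118545 / 2051885792680516+20784567589797888 * sqrt(5) / 512971448170129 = 24.79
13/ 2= 6.50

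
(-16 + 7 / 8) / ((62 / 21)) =-2541 / 496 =-5.12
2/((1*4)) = 1/2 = 0.50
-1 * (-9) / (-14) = -9 / 14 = -0.64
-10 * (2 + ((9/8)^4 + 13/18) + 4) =-1534285/18432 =-83.24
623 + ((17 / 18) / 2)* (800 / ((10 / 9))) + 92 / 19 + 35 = 1002.84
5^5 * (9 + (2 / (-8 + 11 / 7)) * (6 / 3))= 235625 / 9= 26180.56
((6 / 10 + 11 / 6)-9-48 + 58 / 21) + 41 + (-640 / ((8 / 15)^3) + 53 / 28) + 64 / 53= -47040437 / 11130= -4226.45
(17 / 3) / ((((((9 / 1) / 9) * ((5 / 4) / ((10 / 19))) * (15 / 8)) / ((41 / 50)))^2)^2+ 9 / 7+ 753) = 352599994793984 / 101054440949215365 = 0.00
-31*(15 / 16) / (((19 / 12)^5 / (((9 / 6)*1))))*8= -86780160 / 2476099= -35.05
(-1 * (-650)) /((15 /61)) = 7930 /3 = 2643.33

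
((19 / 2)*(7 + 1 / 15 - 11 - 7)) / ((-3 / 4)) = 6232 / 45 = 138.49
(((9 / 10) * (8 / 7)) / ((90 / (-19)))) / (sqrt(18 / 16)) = -76 * sqrt(2) / 525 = -0.20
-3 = -3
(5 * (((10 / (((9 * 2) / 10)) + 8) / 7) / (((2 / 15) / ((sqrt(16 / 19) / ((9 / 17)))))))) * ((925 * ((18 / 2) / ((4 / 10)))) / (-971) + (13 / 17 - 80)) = -177836350 * sqrt(19) / 61173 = -12671.78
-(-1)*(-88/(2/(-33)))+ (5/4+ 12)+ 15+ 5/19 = 112519/76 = 1480.51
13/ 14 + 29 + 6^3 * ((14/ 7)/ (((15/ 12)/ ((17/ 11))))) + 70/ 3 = 1356827/ 2310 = 587.37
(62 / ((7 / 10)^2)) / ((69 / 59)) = 365800 / 3381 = 108.19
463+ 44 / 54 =12523 / 27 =463.81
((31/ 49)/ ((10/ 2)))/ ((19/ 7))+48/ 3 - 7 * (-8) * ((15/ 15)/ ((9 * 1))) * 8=393959/ 5985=65.82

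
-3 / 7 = -0.43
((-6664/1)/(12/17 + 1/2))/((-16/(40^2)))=22657600/41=552624.39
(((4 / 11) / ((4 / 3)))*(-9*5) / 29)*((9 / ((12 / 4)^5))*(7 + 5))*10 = -600 / 319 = -1.88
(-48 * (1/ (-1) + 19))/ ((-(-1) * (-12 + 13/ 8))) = 6912/ 83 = 83.28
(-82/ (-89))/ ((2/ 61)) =28.10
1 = 1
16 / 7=2.29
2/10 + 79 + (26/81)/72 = 1154801/14580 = 79.20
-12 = -12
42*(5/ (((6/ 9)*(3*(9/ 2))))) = 70/ 3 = 23.33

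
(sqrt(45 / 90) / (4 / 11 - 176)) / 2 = -11*sqrt(2) / 7728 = -0.00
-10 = -10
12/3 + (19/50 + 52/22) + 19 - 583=-306491/550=-557.26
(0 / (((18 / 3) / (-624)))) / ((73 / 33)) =0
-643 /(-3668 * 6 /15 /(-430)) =-691225 /3668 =-188.45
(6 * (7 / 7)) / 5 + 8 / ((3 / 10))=418 / 15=27.87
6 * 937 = 5622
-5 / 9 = -0.56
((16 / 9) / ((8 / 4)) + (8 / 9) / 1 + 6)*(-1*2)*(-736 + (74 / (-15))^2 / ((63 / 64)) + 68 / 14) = 40053944 / 3645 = 10988.74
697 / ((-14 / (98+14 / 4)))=-20213 / 4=-5053.25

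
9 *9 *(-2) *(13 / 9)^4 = -57122 / 81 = -705.21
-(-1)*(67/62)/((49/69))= 4623/3038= 1.52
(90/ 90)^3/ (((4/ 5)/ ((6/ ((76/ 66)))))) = 495/ 76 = 6.51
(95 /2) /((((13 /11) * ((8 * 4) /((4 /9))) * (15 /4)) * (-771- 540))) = -11 /96876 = -0.00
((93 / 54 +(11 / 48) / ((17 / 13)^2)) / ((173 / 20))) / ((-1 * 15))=-0.01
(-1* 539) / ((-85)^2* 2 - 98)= -539 / 14352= -0.04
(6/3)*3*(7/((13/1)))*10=420/13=32.31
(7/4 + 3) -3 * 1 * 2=-5/4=-1.25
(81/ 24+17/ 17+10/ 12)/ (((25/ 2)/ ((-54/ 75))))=-0.30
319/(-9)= -319/9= -35.44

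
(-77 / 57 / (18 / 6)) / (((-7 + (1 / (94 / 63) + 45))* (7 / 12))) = -4136 / 207195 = -0.02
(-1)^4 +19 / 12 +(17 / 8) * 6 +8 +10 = 100 / 3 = 33.33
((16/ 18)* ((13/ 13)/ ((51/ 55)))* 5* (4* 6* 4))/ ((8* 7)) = 8800/ 1071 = 8.22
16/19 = 0.84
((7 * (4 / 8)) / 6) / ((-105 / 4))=-1 / 45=-0.02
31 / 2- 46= -61 / 2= -30.50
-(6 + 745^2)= -555031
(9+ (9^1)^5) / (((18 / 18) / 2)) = 118116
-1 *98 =-98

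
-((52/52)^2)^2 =-1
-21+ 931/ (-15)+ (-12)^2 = 914/ 15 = 60.93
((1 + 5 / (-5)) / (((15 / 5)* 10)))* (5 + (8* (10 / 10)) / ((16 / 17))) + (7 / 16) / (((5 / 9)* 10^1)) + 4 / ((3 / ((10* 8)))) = 256189 / 2400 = 106.75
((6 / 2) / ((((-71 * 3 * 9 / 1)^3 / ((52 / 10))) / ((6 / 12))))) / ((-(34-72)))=-13 / 446168273490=-0.00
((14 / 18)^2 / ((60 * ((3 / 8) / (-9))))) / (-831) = 98 / 336555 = 0.00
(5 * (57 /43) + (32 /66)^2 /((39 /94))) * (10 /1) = 131389870 /1826253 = 71.95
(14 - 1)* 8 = 104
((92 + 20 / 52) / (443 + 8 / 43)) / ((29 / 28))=1446004 / 7184489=0.20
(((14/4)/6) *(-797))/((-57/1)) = 5579/684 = 8.16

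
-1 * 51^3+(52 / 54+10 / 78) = -46560118 / 351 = -132649.91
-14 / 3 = -4.67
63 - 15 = 48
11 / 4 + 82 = 339 / 4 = 84.75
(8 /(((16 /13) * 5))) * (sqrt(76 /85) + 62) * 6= 78 * sqrt(1615) /425 + 2418 /5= 490.98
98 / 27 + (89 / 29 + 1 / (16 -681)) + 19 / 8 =37790341 / 4165560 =9.07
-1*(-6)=6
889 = 889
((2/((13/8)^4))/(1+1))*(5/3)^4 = 2560000/2313441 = 1.11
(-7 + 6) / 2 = -1 / 2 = -0.50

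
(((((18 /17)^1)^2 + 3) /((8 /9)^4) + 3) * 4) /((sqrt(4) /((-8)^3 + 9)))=-5716787649 /591872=-9658.82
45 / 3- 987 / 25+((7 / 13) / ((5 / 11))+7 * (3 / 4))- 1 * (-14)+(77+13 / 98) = 4655659 / 63700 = 73.09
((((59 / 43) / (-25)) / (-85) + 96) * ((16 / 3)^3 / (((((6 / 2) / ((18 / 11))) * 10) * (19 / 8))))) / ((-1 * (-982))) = 143721414656 / 421956500625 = 0.34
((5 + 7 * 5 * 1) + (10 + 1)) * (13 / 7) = 663 / 7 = 94.71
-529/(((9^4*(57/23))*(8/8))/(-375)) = 1520875/124659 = 12.20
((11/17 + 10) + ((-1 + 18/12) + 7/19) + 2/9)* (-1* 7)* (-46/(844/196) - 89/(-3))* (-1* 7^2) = 281286112933/3680262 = 76431.00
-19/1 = -19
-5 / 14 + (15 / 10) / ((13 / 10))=145 / 182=0.80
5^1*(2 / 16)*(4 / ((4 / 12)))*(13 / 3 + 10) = 215 / 2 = 107.50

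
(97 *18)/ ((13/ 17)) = 29682/ 13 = 2283.23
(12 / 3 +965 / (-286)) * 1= 179 / 286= 0.63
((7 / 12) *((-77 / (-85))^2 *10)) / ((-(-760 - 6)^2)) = -41503 / 5087174520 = -0.00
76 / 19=4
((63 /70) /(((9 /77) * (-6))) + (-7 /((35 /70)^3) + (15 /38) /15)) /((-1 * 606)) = 65273 /690840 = 0.09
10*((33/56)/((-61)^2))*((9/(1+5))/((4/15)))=7425/833504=0.01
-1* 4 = -4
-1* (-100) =100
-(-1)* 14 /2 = 7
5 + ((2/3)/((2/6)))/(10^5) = 250001/50000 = 5.00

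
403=403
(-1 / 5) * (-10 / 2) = 1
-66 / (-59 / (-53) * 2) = -1749 / 59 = -29.64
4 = 4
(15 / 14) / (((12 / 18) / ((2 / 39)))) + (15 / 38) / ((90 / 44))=0.28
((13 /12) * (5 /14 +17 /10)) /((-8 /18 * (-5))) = 351 /350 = 1.00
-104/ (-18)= 52/ 9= 5.78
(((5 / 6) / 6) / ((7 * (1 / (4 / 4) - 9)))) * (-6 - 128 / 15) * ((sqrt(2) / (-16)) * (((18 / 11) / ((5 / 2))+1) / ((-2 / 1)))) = 1417 * sqrt(2) / 760320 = 0.00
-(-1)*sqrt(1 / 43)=sqrt(43) / 43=0.15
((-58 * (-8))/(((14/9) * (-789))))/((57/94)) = -21808/34979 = -0.62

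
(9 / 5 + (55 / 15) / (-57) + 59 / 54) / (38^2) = 14509 / 7407720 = 0.00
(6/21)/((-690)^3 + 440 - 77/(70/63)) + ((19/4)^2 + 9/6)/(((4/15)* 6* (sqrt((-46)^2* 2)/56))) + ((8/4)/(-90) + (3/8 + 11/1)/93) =25686089501767/256630941209160 + 13475* sqrt(2)/1472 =13.05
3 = 3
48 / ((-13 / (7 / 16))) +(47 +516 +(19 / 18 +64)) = 146587 / 234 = 626.44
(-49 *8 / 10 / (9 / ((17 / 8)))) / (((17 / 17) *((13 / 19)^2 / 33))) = -3307843 / 5070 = -652.43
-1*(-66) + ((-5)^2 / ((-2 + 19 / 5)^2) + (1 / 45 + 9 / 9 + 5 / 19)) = 577136 / 7695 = 75.00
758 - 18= 740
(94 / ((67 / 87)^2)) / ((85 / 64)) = 45535104 / 381565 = 119.34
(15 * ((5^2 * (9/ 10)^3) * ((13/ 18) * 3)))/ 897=243/ 368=0.66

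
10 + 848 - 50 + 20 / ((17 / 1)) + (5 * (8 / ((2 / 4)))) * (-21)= -14804 / 17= -870.82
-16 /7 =-2.29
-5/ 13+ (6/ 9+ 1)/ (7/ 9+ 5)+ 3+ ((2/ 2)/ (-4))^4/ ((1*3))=29005/ 9984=2.91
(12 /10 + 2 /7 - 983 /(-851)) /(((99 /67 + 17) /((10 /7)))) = 5270019 /25811681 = 0.20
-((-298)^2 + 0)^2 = -7886150416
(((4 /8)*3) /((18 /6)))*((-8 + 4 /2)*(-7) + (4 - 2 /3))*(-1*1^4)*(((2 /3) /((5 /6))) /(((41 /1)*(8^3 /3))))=-17 /6560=-0.00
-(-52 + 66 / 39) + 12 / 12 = 667 / 13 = 51.31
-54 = -54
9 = 9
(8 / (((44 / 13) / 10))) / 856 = 65 / 2354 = 0.03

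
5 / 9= 0.56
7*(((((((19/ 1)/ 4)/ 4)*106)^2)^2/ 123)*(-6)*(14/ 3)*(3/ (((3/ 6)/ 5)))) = -251932366728245/ 20992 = -12001351311.37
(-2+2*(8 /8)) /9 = 0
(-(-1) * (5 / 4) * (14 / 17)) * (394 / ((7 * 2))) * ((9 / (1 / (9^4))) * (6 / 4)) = 174489795 / 68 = 2566026.40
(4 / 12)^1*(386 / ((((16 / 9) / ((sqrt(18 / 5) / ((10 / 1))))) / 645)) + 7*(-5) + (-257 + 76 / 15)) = -4304 / 45 + 224073*sqrt(10) / 80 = 8761.62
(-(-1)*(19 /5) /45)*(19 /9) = 361 /2025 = 0.18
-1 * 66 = -66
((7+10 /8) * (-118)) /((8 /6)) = -5841 /8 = -730.12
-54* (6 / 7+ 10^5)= -37800324 / 7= -5400046.29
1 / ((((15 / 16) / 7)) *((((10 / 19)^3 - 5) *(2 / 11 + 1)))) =-8450288 / 6492525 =-1.30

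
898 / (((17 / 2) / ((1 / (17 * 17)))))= 1796 / 4913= 0.37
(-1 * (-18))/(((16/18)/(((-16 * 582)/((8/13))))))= -306423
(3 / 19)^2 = 0.02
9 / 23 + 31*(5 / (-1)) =-3556 / 23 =-154.61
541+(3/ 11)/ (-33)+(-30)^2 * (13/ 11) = 194160/ 121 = 1604.63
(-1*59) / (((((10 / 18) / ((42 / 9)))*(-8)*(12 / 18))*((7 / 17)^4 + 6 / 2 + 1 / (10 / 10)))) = 310447557 / 13459400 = 23.07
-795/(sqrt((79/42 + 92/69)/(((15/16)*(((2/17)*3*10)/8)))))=-285.18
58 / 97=0.60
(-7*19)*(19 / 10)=-2527 / 10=-252.70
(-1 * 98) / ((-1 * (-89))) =-98 / 89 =-1.10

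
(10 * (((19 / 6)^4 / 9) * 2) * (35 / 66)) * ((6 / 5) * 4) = 4561235 / 8019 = 568.80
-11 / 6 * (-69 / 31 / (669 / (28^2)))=99176 / 20739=4.78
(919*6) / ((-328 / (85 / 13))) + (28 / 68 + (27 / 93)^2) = -3811216537 / 34830484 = -109.42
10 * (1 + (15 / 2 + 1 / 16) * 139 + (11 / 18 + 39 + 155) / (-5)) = 729551 / 72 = 10132.65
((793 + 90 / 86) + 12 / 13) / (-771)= -444388 / 430989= -1.03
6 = 6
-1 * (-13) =13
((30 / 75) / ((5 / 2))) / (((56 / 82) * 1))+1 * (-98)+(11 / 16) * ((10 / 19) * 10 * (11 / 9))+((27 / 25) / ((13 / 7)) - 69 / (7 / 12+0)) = -328410821 / 1556100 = -211.05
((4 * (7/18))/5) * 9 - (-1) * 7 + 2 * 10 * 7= 749/5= 149.80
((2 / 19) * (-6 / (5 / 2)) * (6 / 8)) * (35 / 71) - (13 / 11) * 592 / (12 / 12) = -10383290 / 14839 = -699.73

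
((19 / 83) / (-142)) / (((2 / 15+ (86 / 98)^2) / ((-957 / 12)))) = 218286915 / 1533924328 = 0.14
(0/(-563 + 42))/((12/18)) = 0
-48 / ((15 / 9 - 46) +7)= 9 / 7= 1.29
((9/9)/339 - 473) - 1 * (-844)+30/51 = 2141480/5763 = 371.59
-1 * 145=-145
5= 5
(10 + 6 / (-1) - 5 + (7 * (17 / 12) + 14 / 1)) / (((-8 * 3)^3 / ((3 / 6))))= -275 / 331776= -0.00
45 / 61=0.74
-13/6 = -2.17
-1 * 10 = -10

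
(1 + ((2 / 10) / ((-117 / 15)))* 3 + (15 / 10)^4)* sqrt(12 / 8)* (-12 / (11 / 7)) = -26145* sqrt(6) / 1144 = -55.98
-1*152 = -152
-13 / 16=-0.81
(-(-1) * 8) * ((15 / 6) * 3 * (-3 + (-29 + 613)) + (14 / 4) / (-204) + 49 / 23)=40910611 / 1173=34876.91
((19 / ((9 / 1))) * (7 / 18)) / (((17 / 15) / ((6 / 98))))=95 / 2142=0.04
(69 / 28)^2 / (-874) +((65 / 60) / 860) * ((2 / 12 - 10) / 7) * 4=-808589 / 57647520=-0.01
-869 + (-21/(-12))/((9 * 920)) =-28781273/33120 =-869.00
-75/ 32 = -2.34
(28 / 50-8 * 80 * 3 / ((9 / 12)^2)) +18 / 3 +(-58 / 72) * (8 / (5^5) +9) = -384077857 / 112500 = -3414.03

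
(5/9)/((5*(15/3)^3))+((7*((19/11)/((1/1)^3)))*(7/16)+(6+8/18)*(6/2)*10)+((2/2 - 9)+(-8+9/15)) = 36278351/198000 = 183.22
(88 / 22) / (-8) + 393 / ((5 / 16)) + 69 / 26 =81884 / 65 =1259.75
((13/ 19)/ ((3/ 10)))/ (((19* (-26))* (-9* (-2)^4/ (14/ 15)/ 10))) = 35/ 116964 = 0.00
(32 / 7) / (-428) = -8 / 749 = -0.01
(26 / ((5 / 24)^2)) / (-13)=-1152 / 25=-46.08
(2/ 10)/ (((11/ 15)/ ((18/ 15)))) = 18/ 55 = 0.33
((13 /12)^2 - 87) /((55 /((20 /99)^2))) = -61795 /970299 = -0.06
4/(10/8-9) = -16/31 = -0.52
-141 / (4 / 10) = -705 / 2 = -352.50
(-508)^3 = -131096512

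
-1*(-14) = 14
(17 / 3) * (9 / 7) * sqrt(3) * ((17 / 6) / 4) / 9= 289 * sqrt(3) / 504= 0.99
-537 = -537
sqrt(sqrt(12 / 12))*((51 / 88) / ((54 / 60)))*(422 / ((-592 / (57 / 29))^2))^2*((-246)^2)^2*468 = 23882334.79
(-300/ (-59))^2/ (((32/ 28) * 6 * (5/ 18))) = 47250/ 3481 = 13.57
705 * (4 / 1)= 2820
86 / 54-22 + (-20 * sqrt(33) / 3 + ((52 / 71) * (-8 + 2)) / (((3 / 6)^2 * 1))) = -20 * sqrt(33) / 3-72817 / 1917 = -76.28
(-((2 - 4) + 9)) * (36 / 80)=-63 / 20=-3.15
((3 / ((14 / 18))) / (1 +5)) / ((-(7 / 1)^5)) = -9 / 235298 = -0.00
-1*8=-8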